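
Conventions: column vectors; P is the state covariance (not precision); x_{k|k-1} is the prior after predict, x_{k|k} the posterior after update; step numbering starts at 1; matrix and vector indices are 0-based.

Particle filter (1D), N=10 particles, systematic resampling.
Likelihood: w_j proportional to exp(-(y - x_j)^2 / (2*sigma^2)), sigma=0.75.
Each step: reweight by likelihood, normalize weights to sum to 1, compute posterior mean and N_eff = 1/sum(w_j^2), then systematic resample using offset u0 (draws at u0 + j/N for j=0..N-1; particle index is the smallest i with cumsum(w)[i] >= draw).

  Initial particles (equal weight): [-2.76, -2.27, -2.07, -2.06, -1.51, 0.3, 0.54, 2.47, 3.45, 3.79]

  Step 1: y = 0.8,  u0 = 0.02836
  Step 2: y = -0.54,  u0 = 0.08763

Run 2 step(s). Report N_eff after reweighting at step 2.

step 1: w=[0.0000, 0.0001, 0.0004, 0.0004, 0.0047, 0.4355, 0.5121, 0.0456, 0.0011, 0.0002]  mean=0.5152  Neff=2.2028  idx=[5, 5, 5, 5, 5, 6, 6, 6, 6, 6]
step 2: w=[0.1202, 0.1202, 0.1202, 0.1202, 0.1202, 0.0798, 0.0798, 0.0798, 0.0798, 0.0798]  mean=0.3958  Neff=9.6080  idx=[0, 1, 2, 3, 4, 4, 6, 7, 8, 9]

N_eff = 9.6080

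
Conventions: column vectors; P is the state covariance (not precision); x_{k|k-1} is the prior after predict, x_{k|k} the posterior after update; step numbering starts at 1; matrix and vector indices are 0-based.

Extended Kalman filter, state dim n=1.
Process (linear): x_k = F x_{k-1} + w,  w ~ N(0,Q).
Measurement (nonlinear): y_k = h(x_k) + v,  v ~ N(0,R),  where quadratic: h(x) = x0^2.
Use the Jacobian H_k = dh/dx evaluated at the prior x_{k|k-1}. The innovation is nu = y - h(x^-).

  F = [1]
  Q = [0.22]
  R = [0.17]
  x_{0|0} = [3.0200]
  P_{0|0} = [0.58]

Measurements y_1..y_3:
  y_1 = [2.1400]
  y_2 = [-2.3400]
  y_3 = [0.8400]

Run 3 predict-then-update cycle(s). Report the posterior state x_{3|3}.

step 1: x^-=[3.0200]  P^-=[0.8000]  H_jac=[6.0400]  S=[29.3553]  K=[0.1646]  nu=[-6.9804]  x^+=[1.8710]  P^+=[0.0046]
step 2: x^-=[1.8710]  P^-=[0.2246]  H_jac=[3.7420]  S=[3.3154]  K=[0.2535]  nu=[-5.8406]  x^+=[0.3902]  P^+=[0.0115]
step 3: x^-=[0.3902]  P^-=[0.2315]  H_jac=[0.7804]  S=[0.3110]  K=[0.5810]  nu=[0.6877]  x^+=[0.7897]  P^+=[0.1266]

x_post = [0.7897]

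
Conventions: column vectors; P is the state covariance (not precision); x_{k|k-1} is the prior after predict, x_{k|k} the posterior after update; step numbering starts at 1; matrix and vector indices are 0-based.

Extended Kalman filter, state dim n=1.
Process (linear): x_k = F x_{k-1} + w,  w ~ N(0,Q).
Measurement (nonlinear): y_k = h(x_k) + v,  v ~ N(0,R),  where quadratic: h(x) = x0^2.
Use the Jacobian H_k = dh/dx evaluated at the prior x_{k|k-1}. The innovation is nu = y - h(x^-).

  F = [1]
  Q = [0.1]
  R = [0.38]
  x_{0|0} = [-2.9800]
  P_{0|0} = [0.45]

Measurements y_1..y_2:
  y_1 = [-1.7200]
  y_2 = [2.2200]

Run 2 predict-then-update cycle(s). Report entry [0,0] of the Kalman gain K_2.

step 1: x^-=[-2.9800]  P^-=[0.5500]  H_jac=[-5.9600]  S=[19.9169]  K=[-0.1646]  nu=[-10.6004]  x^+=[-1.2353]  P^+=[0.0105]
step 2: x^-=[-1.2353]  P^-=[0.1105]  H_jac=[-2.4707]  S=[1.0545]  K=[-0.2589]  nu=[0.6939]  x^+=[-1.4150]  P^+=[0.0398]

K[0,0] = -0.2589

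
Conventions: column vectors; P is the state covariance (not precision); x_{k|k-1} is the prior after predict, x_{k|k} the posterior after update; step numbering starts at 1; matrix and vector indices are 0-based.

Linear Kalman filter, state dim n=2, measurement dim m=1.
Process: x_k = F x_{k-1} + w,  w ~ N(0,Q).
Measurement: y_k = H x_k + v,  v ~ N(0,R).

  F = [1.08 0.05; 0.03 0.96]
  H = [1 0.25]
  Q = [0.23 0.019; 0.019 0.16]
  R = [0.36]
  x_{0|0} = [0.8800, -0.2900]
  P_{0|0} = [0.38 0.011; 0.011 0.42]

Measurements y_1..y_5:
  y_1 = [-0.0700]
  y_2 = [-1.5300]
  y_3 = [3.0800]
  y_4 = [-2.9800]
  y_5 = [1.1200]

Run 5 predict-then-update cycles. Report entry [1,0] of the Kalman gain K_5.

K[1,0] = 0.1607

step 1: x^-=[0.9359, -0.2520]  P^-=[0.6755 0.0629; 0.0629 0.5480]  S=[1.1012]  K=[0.6277; 0.1815]  nu=[-0.9429]  x^+=[0.3441, -0.4232]  P^+=[0.2416 -0.0626; -0.0626 0.5118]
step 2: x^-=[0.3504, -0.3959]  P^-=[0.5063 -0.0136; -0.0136 0.6282]  S=[0.8988]  K=[0.5596; 0.1596]  nu=[-1.7814]  x^+=[-0.6464, -0.6803]  P^+=[0.2249 -0.0939; -0.0939 0.6053]
step 3: x^-=[-0.7321, -0.6725]  P^-=[0.4837 -0.0421; -0.0421 0.7127]  S=[0.8672]  K=[0.5456; 0.1569]  nu=[3.9803]  x^+=[1.4397, -0.0480]  P^+=[0.2255 -0.1164; -0.1164 0.6913]
step 4: x^-=[1.5524, -0.0029]  P^-=[0.4822 -0.0613; -0.0613 0.7906]  S=[0.8610]  K=[0.5423; 0.1584]  nu=[-4.5317]  x^+=[-0.9050, -0.7205]  P^+=[0.2290 -0.1353; -0.1353 0.7690]
step 5: x^-=[-1.0134, -0.7189]  P^-=[0.4845 -0.0771; -0.0771 0.8612]  S=[0.8597]  K=[0.5411; 0.1607]  nu=[2.3131]  x^+=[0.2382, -0.3471]  P^+=[0.2328 -0.1519; -0.1519 0.8390]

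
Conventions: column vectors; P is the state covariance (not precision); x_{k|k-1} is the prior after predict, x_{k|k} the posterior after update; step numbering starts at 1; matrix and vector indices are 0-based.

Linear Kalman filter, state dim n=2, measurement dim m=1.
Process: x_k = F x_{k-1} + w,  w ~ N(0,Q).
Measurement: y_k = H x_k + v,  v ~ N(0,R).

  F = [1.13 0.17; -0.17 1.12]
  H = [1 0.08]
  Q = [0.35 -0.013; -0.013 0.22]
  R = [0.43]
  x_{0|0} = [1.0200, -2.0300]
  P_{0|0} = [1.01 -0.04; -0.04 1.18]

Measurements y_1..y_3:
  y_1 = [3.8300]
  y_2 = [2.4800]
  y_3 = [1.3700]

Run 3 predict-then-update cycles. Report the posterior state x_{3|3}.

step 1: x^-=[0.8075, -2.4470]  P^-=[1.6584 -0.0318; -0.0318 1.7446]  S=[2.0945]  K=[0.7906; 0.0514]  nu=[3.2183]  x^+=[3.3518, -2.2814]  P^+=[0.3493 -0.1170; -0.1170 1.7391]
step 2: x^-=[3.3997, -3.1250]  P^-=[0.8013 0.1063; 0.1063 2.4561]  S=[1.2641]  K=[0.6407; 0.2396]  nu=[-0.6697]  x^+=[2.9706, -3.2854]  P^+=[0.2825 -0.0877; -0.0877 2.3836]
step 3: x^-=[2.7983, -4.1847]  P^-=[0.7459 0.2781; 0.2781 3.2515]  S=[1.2412]  K=[0.6189; 0.4336]  nu=[-1.0935]  x^+=[2.1215, -4.6589]  P^+=[0.2705 -0.0550; -0.0550 3.0181]

x_post = [2.1215, -4.6589]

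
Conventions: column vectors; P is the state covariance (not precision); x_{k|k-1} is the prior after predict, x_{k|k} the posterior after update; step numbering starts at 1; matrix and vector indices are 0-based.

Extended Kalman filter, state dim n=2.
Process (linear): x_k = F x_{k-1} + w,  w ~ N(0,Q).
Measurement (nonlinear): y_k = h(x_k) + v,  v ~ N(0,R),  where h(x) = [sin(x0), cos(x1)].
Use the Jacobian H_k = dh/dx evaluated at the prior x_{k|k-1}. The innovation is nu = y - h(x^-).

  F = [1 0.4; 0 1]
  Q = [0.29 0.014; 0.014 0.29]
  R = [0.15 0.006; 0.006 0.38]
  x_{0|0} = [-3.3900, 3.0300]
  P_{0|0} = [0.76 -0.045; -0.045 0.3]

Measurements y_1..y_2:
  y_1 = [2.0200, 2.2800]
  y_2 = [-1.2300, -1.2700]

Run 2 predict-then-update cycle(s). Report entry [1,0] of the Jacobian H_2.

H_jac[1,0] = 0.0000

step 1: x^-=[-2.1780, 3.0300]  P^-=[1.0620 0.0890; 0.0890 0.5900]  H_jac=[-0.5706 0.0000; 0.0000 -0.1114]  S=[0.4957 0.0117; 0.0117 0.3873]  K=[-1.2226 0.0112; -0.0985 -0.1667]  nu=[2.8412, 3.2738]  x^+=[-5.6150, 2.2044]  P^+=[0.3213 0.0277; 0.0277 0.5740]
step 2: x^-=[-4.7332, 2.2044]  P^-=[0.7253 0.2713; 0.2713 0.8640]  H_jac=[0.0208 0.0000; 0.0000 -0.8059]  S=[0.1503 0.0014; 0.0014 0.9411]  K=[0.1027 -0.2324; 0.0447 -0.7399]  nu=[-2.2298, -0.6779]  x^+=[-4.8046, 2.6064]  P^+=[0.6729 0.1088; 0.1088 0.3486]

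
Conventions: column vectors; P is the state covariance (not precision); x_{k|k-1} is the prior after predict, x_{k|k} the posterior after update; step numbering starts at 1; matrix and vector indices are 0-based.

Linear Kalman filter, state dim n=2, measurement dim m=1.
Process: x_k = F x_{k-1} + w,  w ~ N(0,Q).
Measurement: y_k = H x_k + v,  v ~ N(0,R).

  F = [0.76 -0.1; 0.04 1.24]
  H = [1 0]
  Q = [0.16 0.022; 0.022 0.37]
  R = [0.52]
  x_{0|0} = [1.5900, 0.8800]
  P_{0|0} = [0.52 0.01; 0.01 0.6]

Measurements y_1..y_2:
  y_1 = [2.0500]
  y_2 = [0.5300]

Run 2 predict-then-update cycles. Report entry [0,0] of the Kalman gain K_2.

K[0,0] = 0.3786

step 1: x^-=[1.1204, 1.1548]  P^-=[0.4648 -0.0272; -0.0272 1.2944]  S=[0.9848]  K=[0.4720; -0.0276]  nu=[0.9296]  x^+=[1.5592, 1.1291]  P^+=[0.2454 -0.0144; -0.0144 1.2936]
step 2: x^-=[1.0721, 1.4625]  P^-=[0.3169 -0.1444; -0.1444 2.3581]  S=[0.8369]  K=[0.3786; -0.1726]  nu=[-0.5421]  x^+=[0.8668, 1.5560]  P^+=[0.1969 -0.0897; -0.0897 2.3331]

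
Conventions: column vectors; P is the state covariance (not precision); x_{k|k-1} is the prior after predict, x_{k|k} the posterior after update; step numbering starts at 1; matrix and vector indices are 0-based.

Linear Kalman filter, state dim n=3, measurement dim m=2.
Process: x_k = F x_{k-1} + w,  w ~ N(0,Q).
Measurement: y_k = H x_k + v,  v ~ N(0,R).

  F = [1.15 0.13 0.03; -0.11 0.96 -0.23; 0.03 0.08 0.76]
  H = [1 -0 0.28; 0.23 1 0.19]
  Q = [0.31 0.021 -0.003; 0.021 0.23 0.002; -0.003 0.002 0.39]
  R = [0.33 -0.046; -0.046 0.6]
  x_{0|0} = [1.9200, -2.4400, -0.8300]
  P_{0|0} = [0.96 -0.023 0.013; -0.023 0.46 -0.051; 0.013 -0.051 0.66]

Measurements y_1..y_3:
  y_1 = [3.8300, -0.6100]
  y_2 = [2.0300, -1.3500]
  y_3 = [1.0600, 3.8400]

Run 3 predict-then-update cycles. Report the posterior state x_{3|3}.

x_post = [2.3397, 0.6539, -1.0149]

step 1: x^-=[1.8659, -2.3627, -0.7684]  P^-=[1.5816 -0.0761 0.0540; -0.0761 0.7285 -0.1191; 0.0540 -0.1191 0.7693]  S=[2.0021 0.2630; 0.2630 1.3644]  K=[0.7888 0.0663; -0.1241 0.5284; 0.1341 0.0031]  nu=[2.1793, 1.4695]  x^+=[3.6823, -1.8565, -0.4716]  P^+=[0.3024 -0.0354 -0.1611; -0.0354 0.3512 -0.1065; -0.1611 -0.1065 0.7331]
step 2: x^-=[3.9792, -2.0789, -0.3964]  P^-=[0.6939 0.0262 -0.1274; 0.0262 0.6424 -0.1621; -0.1274 -0.1621 0.7955]  S=[1.0150 0.1043; 0.1043 1.2472]  K=[0.6408 0.0760; -0.0704 0.5011; 0.0981 -0.0405]  nu=[-1.8382, -0.1110]  x^+=[2.7929, -2.0051, -0.5723]  P^+=[0.2599 -0.0084 -0.1854; -0.0084 0.3316 -0.1352; -0.1854 -0.1352 0.7845]
step 3: x^-=[2.9341, -2.1004, -0.5116]  P^-=[0.6436 0.0647 -0.1494; 0.0647 0.6323 -0.1901; -0.1494 -0.1901 0.8205]  S=[0.9543 0.1192; 0.1192 1.2405]  K=[0.6195 0.0891; -0.0501 0.4974; 0.0922 -0.0641]  nu=[-1.7308, 5.3628]  x^+=[2.3397, 0.6539, -1.0149]  P^+=[0.2544 0.0031 -0.1931; 0.0031 0.3289 -0.1520; -0.1931 -0.1520 0.8087]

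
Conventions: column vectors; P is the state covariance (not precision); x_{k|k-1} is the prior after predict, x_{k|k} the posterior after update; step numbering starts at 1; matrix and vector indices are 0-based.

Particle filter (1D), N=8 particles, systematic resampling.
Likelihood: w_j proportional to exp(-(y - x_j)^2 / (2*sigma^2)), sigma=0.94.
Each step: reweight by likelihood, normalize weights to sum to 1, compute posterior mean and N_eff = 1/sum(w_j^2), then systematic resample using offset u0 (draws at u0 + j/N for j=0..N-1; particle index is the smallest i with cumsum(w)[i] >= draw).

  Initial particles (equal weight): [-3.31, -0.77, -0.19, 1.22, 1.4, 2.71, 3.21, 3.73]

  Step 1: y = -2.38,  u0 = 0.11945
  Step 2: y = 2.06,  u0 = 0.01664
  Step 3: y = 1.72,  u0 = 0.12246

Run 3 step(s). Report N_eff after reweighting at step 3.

step 1: w=[0.6730, 0.2532, 0.0728, 0.0007, 0.0003, 0.0000, 0.0000, 0.0000]  mean=-2.4349  Neff=1.9147  idx=[0, 0, 0, 0, 0, 1, 1, 2]
step 2: w=[0.0000, 0.0000, 0.0000, 0.0000, 0.0000, 0.1370, 0.1370, 0.7259]  mean=-0.3490  Neff=1.7714  idx=[5, 6, 6, 7, 7, 7, 7, 7]
step 3: w=[0.0413, 0.0413, 0.0413, 0.1752, 0.1752, 0.1752, 0.1752, 0.1752]  mean=-0.2619  Neff=6.3053  idx=[2, 3, 4, 5, 5, 6, 7, 7]

N_eff = 6.3053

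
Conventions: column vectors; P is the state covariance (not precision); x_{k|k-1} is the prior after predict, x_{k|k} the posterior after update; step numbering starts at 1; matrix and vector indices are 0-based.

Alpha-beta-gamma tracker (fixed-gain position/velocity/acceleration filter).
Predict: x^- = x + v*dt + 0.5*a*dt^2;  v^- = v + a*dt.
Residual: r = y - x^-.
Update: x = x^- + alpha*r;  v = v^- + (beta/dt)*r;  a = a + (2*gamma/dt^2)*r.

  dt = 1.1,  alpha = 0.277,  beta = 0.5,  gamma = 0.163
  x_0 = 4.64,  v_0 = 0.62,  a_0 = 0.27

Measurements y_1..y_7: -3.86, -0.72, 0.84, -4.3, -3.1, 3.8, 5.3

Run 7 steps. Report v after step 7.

v_post = 9.3425

step 1: x_pred=5.4854  r=-9.3453  x^+=2.8967  v^+=-3.3309  a^+=-2.2478
step 2: x_pred=-2.1272  r=1.4072  x^+=-1.7374  v^+=-5.1639  a^+=-1.8687
step 3: x_pred=-8.5482  r=9.3882  x^+=-5.9477  v^+=-2.9520  a^+=0.6607
step 4: x_pred=-8.7952  r=4.4952  x^+=-7.5501  v^+=-0.1820  a^+=1.8718
step 5: x_pred=-6.6178  r=3.5178  x^+=-5.6434  v^+=3.4760  a^+=2.8196
step 6: x_pred=-0.1139  r=3.9139  x^+=0.9702  v^+=8.3566  a^+=3.8741
step 7: x_pred=12.5063  r=-7.2063  x^+=10.5101  v^+=9.3425  a^+=1.9326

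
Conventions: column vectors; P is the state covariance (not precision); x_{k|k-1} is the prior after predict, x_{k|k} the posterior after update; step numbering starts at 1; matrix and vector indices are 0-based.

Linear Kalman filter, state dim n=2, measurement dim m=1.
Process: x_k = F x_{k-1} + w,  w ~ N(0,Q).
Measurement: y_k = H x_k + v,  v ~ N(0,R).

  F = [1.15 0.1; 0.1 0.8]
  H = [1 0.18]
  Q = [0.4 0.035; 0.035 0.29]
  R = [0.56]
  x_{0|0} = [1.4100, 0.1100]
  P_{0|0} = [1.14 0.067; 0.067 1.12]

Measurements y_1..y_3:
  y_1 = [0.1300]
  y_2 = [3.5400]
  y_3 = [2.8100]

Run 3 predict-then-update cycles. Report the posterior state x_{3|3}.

x_post = [2.7398, 0.6129]

step 1: x^-=[1.6325, 0.2290]  P^-=[1.9343 0.3180; 0.3180 1.0289]  S=[2.6421]  K=[0.7538; 0.1905]  nu=[-1.5437]  x^+=[0.4689, -0.0650]  P^+=[0.4331 -0.0613; -0.0613 0.9331]
step 2: x^-=[0.5327, -0.0051]  P^-=[0.9681 0.1025; 0.1025 0.8817]  S=[1.5935]  K=[0.6191; 0.1639]  nu=[3.0082]  x^+=[2.3950, 0.4879]  P^+=[0.3573 -0.0592; -0.0592 0.8389]
step 3: x^-=[2.8031, 0.6298]  P^-=[0.8674 0.0881; 0.0881 0.8210]  S=[1.4857]  K=[0.5945; 0.1588]  nu=[-0.1064]  x^+=[2.7398, 0.6129]  P^+=[0.3423 -0.0521; -0.0521 0.7835]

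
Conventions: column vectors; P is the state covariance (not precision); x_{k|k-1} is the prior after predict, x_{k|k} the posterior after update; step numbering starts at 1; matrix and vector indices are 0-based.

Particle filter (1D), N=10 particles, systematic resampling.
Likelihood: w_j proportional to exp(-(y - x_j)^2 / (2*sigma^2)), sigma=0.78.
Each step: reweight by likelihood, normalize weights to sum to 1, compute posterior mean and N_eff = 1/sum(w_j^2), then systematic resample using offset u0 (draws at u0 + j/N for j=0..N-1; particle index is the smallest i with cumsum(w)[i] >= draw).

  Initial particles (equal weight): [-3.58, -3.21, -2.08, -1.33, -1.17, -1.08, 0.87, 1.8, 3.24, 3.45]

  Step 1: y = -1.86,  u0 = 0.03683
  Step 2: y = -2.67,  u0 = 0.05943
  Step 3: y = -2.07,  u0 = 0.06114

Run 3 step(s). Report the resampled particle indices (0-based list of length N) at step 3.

resampled_idx = [1, 2, 3, 3, 4, 5, 6, 6, 8, 9]

step 1: w=[0.0262, 0.0667, 0.2868, 0.2369, 0.2018, 0.1810, 0.0007, 0.0000, 0.0000, 0.0000]  mean=-1.6506  Neff=4.6095  idx=[1, 2, 2, 2, 3, 3, 4, 4, 5, 5]
step 2: w=[0.1937, 0.1849, 0.1849, 0.1849, 0.0563, 0.0563, 0.0387, 0.0387, 0.0308, 0.0308]  mean=-2.0823  Neff=6.6095  idx=[0, 0, 1, 1, 2, 2, 3, 4, 5, 8]
step 3: w=[0.0464, 0.0464, 0.1350, 0.1350, 0.1350, 0.1350, 0.1350, 0.0861, 0.0861, 0.0603]  mean=-1.9954  Neff=8.7856  idx=[1, 2, 3, 3, 4, 5, 6, 6, 8, 9]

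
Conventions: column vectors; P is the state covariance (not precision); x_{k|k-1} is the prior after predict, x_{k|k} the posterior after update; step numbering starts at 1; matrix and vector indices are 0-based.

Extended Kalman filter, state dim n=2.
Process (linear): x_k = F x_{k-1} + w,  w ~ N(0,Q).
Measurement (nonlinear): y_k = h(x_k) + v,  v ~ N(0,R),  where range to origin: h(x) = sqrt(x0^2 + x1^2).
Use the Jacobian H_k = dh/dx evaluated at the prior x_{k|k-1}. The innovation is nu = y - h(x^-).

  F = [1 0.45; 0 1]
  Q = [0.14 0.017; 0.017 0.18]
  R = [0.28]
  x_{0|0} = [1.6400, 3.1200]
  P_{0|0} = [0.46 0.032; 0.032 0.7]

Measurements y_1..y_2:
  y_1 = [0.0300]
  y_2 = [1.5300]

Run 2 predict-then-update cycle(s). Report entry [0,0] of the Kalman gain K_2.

K[0,0] = 0.5234

step 1: x^-=[3.0440, 3.1200]  P^-=[0.7706 0.3640; 0.3640 0.8800]  H_jac=[0.6983 0.7158]  S=[1.4705]  K=[0.5431; 0.6012]  nu=[-4.3289]  x^+=[0.6929, 0.5174]  P^+=[0.3368 -0.1161; -0.1161 0.3485]
step 2: x^-=[0.9258, 0.5174]  P^-=[0.4428 0.0577; 0.0577 0.5285]  H_jac=[0.8729 0.4879]  S=[0.7924]  K=[0.5234; 0.3890]  nu=[0.4694]  x^+=[1.1715, 0.7000]  P^+=[0.2258 -0.1036; -0.1036 0.4086]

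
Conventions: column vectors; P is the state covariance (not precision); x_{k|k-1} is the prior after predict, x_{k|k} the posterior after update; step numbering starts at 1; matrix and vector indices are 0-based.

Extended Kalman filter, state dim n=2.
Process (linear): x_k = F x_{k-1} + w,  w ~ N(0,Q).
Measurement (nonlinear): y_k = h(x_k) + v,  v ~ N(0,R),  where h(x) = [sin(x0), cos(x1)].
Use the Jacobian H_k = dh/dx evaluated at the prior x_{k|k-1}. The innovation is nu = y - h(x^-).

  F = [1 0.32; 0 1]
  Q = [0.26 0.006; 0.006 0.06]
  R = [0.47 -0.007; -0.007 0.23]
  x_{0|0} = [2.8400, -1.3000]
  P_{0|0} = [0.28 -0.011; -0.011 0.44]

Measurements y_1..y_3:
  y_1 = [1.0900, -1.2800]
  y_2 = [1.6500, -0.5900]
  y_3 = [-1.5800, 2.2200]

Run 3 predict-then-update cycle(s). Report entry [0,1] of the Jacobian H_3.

H_jac[0,1] = 0.0000

step 1: x^-=[2.4240, -1.3000]  P^-=[0.5780 0.1358; 0.1358 0.5000]  H_jac=[-0.7534 0.0000; 0.0000 0.9636]  S=[0.7981 -0.1056; -0.1056 0.6942]  K=[-0.5314 0.1077; -0.0371 0.6883]  nu=[0.4324, -1.5475]  x^+=[2.0276, -2.3813]  P^+=[0.3325 0.0296; 0.0296 0.1646]
step 2: x^-=[1.2656, -2.3813]  P^-=[0.6283 0.0882; 0.0882 0.2246]  H_jac=[0.3005 0.0000; 0.0000 0.6892]  S=[0.5267 0.0113; 0.0113 0.3367]  K=[0.3548 0.1687; 0.0405 0.4584]  nu=[0.6962, 0.1346]  x^+=[1.5353, -2.2913]  P^+=[0.5510 0.0527; 0.0527 0.1526]
step 3: x^-=[0.8021, -2.2913]  P^-=[0.8604 0.1075; 0.1075 0.2126]  H_jac=[0.6952 0.0000; 0.0000 0.7514]  S=[0.8858 0.0492; 0.0492 0.3500]  K=[0.6676 0.1370; 0.0595 0.4480]  nu=[-2.2988, 2.8798]  x^+=[-0.3380, -1.1381]  P^+=[0.4500 0.0357; 0.0357 0.1366]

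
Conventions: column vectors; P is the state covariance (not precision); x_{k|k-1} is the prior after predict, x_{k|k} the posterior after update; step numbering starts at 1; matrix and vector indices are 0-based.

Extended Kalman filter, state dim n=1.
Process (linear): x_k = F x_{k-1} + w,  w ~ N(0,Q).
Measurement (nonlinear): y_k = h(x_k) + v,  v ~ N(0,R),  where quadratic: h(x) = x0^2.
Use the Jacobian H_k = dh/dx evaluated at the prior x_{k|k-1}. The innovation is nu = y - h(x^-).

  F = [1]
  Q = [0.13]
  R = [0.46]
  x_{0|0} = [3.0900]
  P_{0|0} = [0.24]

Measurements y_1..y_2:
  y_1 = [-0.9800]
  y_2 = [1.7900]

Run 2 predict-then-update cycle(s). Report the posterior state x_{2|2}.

step 1: x^-=[3.0900]  P^-=[0.3700]  H_jac=[6.1800]  S=[14.5912]  K=[0.1567]  nu=[-10.5281]  x^+=[1.4401]  P^+=[0.0117]
step 2: x^-=[1.4401]  P^-=[0.1417]  H_jac=[2.8803]  S=[1.6352]  K=[0.2495]  nu=[-0.2840]  x^+=[1.3693]  P^+=[0.0399]

x_post = [1.3693]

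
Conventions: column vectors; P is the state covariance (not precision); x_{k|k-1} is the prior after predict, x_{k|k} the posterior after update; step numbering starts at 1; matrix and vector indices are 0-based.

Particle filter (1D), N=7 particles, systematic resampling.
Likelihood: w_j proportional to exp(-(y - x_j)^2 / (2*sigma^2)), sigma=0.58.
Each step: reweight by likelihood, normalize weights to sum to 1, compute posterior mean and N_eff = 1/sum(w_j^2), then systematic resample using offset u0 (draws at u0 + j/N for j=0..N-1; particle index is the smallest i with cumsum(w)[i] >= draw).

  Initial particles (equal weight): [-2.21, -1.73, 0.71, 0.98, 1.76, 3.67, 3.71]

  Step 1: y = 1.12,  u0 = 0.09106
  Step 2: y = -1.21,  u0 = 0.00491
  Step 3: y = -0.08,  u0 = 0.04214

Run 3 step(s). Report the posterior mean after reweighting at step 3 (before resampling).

step 1: w=[0.0000, 0.0000, 0.3395, 0.4233, 0.2371, 0.0000, 0.0000]  mean=1.0734  Neff=2.8515  idx=[2, 2, 3, 3, 3, 4, 4]
step 2: w=[0.3880, 0.3880, 0.0746, 0.0746, 0.0746, 0.0002, 0.0002]  mean=0.7708  Neff=3.1474  idx=[0, 0, 0, 1, 1, 1, 3]
step 3: w=[0.1544, 0.1544, 0.1544, 0.1544, 0.1544, 0.1544, 0.0735]  mean=0.7298  Neff=6.7354  idx=[0, 1, 2, 3, 3, 4, 5]

post_mean = 0.7298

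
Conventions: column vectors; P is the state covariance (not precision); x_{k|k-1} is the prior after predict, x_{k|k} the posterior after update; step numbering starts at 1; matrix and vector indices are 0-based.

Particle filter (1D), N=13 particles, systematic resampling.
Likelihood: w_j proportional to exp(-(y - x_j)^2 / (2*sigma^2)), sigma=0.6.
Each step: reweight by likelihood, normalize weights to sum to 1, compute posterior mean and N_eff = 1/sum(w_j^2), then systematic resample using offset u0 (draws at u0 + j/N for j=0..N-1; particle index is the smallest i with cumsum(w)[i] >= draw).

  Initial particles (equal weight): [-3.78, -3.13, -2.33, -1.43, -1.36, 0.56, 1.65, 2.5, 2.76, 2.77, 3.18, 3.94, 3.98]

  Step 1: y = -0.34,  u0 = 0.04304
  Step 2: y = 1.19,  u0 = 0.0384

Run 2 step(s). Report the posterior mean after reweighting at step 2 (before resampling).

step 1: w=[0.0000, 0.0000, 0.0054, 0.2525, 0.3099, 0.4268, 0.0054, 0.0000, 0.0000, 0.0000, 0.0000, 0.0000, 0.0000]  mean=-0.5472  Neff=2.9238  idx=[3, 3, 3, 4, 4, 4, 4, 5, 5, 5, 5, 5, 5]
step 2: w=[0.0000, 0.0000, 0.0000, 0.0000, 0.0000, 0.0000, 0.0000, 0.1666, 0.1666, 0.1666, 0.1666, 0.1666, 0.1666]  mean=0.5596  Neff=6.0024  idx=[7, 7, 8, 8, 9, 9, 9, 10, 10, 11, 11, 12, 12]

post_mean = 0.5596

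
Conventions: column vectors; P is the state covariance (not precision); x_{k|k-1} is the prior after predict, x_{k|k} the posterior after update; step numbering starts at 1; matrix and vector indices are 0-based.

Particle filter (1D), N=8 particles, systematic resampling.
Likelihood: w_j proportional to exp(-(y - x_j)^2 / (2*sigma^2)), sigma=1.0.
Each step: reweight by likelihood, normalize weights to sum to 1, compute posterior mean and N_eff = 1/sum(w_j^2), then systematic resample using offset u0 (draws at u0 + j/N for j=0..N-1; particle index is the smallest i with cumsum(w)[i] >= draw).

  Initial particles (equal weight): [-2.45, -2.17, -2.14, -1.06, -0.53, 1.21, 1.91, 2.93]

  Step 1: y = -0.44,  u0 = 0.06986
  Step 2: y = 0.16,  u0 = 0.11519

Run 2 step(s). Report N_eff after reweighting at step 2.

step 1: w=[0.0485, 0.0818, 0.0862, 0.3015, 0.3640, 0.0937, 0.0231, 0.0012]  mean=-0.8321  Neff=4.0132  idx=[1, 2, 3, 3, 4, 4, 4, 5]
step 2: w=[0.0164, 0.0176, 0.1179, 0.1179, 0.1957, 0.1957, 0.1957, 0.1430]  mean=-0.4615  Neff=6.1081  idx=[2, 3, 4, 5, 5, 6, 7, 7]

N_eff = 6.1081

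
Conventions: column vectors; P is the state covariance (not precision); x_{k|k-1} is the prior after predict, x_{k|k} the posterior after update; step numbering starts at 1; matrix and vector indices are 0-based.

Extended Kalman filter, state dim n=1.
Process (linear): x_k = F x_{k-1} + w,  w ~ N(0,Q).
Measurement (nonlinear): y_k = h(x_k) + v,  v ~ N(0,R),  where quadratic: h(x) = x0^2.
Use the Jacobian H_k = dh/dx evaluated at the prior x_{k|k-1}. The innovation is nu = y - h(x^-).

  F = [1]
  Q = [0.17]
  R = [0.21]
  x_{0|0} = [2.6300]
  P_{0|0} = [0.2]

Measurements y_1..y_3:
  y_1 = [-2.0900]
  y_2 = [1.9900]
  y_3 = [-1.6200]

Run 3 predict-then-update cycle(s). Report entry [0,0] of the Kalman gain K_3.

K[0,0] = 0.3207

step 1: x^-=[2.6300]  P^-=[0.3700]  H_jac=[5.2600]  S=[10.4470]  K=[0.1863]  nu=[-9.0069]  x^+=[0.9521]  P^+=[0.0074]
step 2: x^-=[0.9521]  P^-=[0.1774]  H_jac=[1.9042]  S=[0.8534]  K=[0.3959]  nu=[1.0835]  x^+=[1.3811]  P^+=[0.0437]
step 3: x^-=[1.3811]  P^-=[0.2137]  H_jac=[2.7622]  S=[1.8402]  K=[0.3207]  nu=[-3.5274]  x^+=[0.2498]  P^+=[0.0244]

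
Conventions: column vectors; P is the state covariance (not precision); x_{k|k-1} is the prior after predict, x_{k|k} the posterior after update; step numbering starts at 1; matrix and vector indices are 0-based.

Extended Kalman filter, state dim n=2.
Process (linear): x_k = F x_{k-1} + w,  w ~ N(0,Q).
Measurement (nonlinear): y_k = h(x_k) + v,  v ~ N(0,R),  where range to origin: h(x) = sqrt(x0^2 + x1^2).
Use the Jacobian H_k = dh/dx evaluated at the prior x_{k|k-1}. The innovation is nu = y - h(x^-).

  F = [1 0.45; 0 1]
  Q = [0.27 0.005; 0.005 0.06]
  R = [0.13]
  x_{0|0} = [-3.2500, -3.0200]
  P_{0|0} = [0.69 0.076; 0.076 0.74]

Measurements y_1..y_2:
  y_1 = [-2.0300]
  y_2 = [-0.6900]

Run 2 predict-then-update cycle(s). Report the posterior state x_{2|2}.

x_post = [-0.0950, -0.1209]

step 1: x^-=[-4.6090, -3.0200]  P^-=[1.1783 0.4140; 0.4140 0.8000]  H_jac=[-0.8364 -0.5481]  S=[1.5742]  K=[-0.7702; -0.4985]  nu=[-7.5403]  x^+=[1.1984, 0.7388]  P^+=[0.2445 -0.1904; -0.1904 0.4088]
step 2: x^-=[1.5309, 0.7388]  P^-=[0.4259 -0.0014; -0.0014 0.4688]  H_jac=[0.9006 0.4346]  S=[0.5629]  K=[0.6803; 0.3597]  nu=[-2.3898]  x^+=[-0.0950, -0.1209]  P^+=[0.1654 -0.1392; -0.1392 0.3960]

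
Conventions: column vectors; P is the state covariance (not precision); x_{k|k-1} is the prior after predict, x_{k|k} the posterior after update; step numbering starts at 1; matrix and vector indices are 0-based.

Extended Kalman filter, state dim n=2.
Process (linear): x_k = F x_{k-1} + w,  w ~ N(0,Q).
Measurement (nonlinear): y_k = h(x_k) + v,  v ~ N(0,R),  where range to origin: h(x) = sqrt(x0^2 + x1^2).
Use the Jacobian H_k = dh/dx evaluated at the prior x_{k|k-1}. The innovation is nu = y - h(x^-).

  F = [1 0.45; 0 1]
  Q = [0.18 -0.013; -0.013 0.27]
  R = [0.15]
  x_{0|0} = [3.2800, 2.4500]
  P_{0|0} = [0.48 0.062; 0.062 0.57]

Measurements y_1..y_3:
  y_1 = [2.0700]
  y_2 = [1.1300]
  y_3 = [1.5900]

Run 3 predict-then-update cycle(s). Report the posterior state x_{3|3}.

x_post = [1.6188, 0.0306]

step 1: x^-=[4.3825, 2.4500]  P^-=[0.8312 0.3055; 0.3055 0.8400]  H_jac=[0.8729 0.4880]  S=[1.2436]  K=[0.7033; 0.5440]  nu=[-2.9508]  x^+=[2.3071, 0.8446]  P^+=[0.2161 -0.1703; -0.1703 0.4719]
step 2: x^-=[2.6872, 0.8446]  P^-=[0.3384 0.0290; 0.0290 0.7419]  H_jac=[0.9540 0.2998]  S=[0.5412]  K=[0.6125; 0.4622]  nu=[-1.6868]  x^+=[1.6541, 0.0650]  P^+=[0.1353 -0.1242; -0.1242 0.6263]
step 3: x^-=[1.6833, 0.0650]  P^-=[0.3304 0.1447; 0.1447 0.8963]  H_jac=[0.9993 0.0386]  S=[0.4924]  K=[0.6818; 0.3638]  nu=[-0.0946]  x^+=[1.6188, 0.0306]  P^+=[0.1015 0.0225; 0.0225 0.8311]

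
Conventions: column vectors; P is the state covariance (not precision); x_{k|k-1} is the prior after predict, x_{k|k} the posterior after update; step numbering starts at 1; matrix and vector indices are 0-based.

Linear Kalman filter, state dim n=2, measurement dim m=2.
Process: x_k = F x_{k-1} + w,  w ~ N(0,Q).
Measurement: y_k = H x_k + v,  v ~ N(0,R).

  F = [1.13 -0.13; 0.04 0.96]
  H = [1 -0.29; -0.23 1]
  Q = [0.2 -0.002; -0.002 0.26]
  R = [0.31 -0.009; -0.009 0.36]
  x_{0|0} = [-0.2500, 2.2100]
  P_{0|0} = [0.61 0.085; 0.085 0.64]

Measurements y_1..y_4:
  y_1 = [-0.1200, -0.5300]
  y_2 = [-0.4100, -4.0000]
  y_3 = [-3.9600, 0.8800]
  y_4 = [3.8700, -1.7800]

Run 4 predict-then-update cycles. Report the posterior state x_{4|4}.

x_post = [0.7614, -1.4960]

step 1: x^-=[-0.5698, 2.1116]  P^-=[0.9648 0.0375; 0.0375 0.8573]  S=[1.3251 -0.4396; -0.4396 1.2511]  K=[0.7595 0.1194; 0.0743 0.7045]  nu=[1.0622, -2.7727]  x^+=[-0.0942, 0.2373]  P^+=[0.2623 0.0965; 0.0965 0.2751]
step 2: x^-=[-0.1373, 0.2240]  P^-=[0.5113 0.0797; 0.0797 0.5214]  S=[0.8189 -0.1928; -0.1928 0.8718]  K=[0.6181 0.0932; 0.0512 0.5884]  nu=[-0.2077, -4.2556]  x^+=[-0.6623, -2.2905]  P^+=[0.2131 0.0770; 0.0770 0.2291]
step 3: x^-=[-0.4507, -2.2254]  P^-=[0.4533 0.0622; 0.0622 0.4774]  S=[0.7674 -0.1854; -0.1854 0.8327]  K=[0.5866 0.0800; 0.0369 0.5643]  nu=[-4.1547, 3.0017]  x^+=[-2.6475, -0.6850]  P^+=[0.2014 0.0698; 0.0698 0.2189]
step 4: x^-=[-2.9026, -0.7635]  P^-=[0.4403 0.0552; 0.0552 0.4674]  S=[0.7576 -0.1869; -0.1869 0.8253]  K=[0.5786 0.0752; 0.0317 0.5581]  nu=[6.5512, -1.6841]  x^+=[0.7614, -1.4960]  P^+=[0.1983 0.0675; 0.0675 0.2162]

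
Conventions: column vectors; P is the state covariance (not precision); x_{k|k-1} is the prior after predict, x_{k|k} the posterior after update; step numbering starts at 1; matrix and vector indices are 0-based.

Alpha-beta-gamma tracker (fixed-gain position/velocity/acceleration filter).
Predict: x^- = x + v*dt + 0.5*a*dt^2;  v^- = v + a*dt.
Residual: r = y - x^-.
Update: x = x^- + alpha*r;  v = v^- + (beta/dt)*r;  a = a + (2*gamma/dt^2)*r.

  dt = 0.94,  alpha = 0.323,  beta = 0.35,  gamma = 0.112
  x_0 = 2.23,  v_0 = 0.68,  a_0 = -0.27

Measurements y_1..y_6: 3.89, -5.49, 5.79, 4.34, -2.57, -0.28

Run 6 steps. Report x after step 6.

step 1: x_pred=2.7499  r=1.1401  x^+=3.1182  v^+=0.8507  a^+=0.0190
step 2: x_pred=3.9262  r=-9.4162  x^+=0.8848  v^+=-2.6375  a^+=-2.3681
step 3: x_pred=-2.6406  r=8.4306  x^+=0.0825  v^+=-1.7244  a^+=-0.2308
step 4: x_pred=-1.6404  r=5.9804  x^+=0.2912  v^+=0.2854  a^+=1.2853
step 5: x_pred=1.1273  r=-3.6973  x^+=-0.0669  v^+=0.1169  a^+=0.3480
step 6: x_pred=0.1967  r=-0.4767  x^+=0.0427  v^+=0.2665  a^+=0.2271

x_post = 0.0427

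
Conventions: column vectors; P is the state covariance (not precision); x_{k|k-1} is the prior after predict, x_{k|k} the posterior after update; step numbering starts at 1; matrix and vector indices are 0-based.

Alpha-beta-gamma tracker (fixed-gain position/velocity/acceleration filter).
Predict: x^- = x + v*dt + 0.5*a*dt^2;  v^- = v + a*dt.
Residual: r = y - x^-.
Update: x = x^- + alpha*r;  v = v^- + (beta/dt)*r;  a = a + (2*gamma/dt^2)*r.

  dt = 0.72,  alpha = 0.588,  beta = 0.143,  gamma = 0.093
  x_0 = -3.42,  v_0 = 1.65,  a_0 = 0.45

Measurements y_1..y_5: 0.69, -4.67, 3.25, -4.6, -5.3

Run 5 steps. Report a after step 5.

step 1: x_pred=-2.1154  r=2.8054  x^+=-0.4658  v^+=2.5312  a^+=1.4566
step 2: x_pred=1.7342  r=-6.4042  x^+=-2.0315  v^+=2.3080  a^+=-0.8412
step 3: x_pred=-0.5878  r=3.8378  x^+=1.6688  v^+=2.4645  a^+=0.5357
step 4: x_pred=3.5821  r=-8.1821  x^+=-1.2290  v^+=1.2252  a^+=-2.4000
step 5: x_pred=-0.9689  r=-4.3311  x^+=-3.5156  v^+=-1.3630  a^+=-3.9539

a_post = -3.9539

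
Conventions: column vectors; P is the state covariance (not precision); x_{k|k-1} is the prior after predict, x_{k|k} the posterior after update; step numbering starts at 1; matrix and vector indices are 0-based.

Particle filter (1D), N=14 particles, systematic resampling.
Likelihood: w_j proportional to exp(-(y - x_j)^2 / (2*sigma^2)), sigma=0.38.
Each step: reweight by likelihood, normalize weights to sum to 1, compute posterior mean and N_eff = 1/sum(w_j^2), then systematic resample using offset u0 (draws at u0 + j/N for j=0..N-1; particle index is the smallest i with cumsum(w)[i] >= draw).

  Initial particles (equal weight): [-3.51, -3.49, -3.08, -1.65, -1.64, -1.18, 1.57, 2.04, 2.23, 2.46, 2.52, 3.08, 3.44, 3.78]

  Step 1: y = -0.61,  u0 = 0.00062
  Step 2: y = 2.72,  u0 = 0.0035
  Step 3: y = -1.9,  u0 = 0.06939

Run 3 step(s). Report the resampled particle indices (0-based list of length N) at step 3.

resampled_idx = [0, 1, 2, 3, 4, 5, 6, 7, 8, 9, 10, 11, 12, 13]

step 1: w=[0.0000, 0.0000, 0.0000, 0.0632, 0.0679, 0.8688, 0.0000, 0.0000, 0.0000, 0.0000, 0.0000, 0.0000, 0.0000, 0.0000]  mean=-1.2410  Neff=1.3098  idx=[3, 4, 5, 5, 5, 5, 5, 5, 5, 5, 5, 5, 5, 5]
step 2: w=[0.0000, 0.0000, 0.0833, 0.0833, 0.0833, 0.0833, 0.0833, 0.0833, 0.0833, 0.0833, 0.0833, 0.0833, 0.0833, 0.0833]  mean=-1.1800  Neff=12.0000  idx=[2, 2, 3, 4, 5, 6, 7, 8, 8, 9, 10, 11, 12, 13]
step 3: w=[0.0714, 0.0714, 0.0714, 0.0714, 0.0714, 0.0714, 0.0714, 0.0714, 0.0714, 0.0714, 0.0714, 0.0714, 0.0714, 0.0714]  mean=-1.1800  Neff=14.0000  idx=[0, 1, 2, 3, 4, 5, 6, 7, 8, 9, 10, 11, 12, 13]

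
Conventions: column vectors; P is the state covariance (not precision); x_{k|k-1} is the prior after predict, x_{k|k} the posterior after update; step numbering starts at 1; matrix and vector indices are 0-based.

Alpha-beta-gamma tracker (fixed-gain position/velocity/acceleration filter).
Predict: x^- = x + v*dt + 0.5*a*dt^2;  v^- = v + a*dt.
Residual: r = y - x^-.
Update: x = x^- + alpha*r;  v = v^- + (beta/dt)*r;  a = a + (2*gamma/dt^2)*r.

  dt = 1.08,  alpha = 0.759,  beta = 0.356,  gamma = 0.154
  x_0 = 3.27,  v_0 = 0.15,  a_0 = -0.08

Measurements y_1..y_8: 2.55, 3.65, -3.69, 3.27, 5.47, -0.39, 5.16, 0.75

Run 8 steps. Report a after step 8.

step 1: x_pred=3.3853  r=-0.8353  x^+=2.7513  v^+=-0.2118  a^+=-0.3006
step 2: x_pred=2.3473  r=1.3027  x^+=3.3361  v^+=-0.1070  a^+=0.0434
step 3: x_pred=3.2458  r=-6.9358  x^+=-2.0185  v^+=-2.3464  a^+=-1.7881
step 4: x_pred=-5.5953  r=8.8653  x^+=1.1335  v^+=-1.3552  a^+=0.5529
step 5: x_pred=-0.0077  r=5.4777  x^+=4.1499  v^+=1.0476  a^+=1.9994
step 6: x_pred=6.4473  r=-6.8373  x^+=1.2578  v^+=0.9531  a^+=0.1939
step 7: x_pred=2.4002  r=2.7598  x^+=4.4949  v^+=2.0722  a^+=0.9227
step 8: x_pred=7.2710  r=-6.5210  x^+=2.3216  v^+=0.9192  a^+=-0.7993

a_post = -0.7993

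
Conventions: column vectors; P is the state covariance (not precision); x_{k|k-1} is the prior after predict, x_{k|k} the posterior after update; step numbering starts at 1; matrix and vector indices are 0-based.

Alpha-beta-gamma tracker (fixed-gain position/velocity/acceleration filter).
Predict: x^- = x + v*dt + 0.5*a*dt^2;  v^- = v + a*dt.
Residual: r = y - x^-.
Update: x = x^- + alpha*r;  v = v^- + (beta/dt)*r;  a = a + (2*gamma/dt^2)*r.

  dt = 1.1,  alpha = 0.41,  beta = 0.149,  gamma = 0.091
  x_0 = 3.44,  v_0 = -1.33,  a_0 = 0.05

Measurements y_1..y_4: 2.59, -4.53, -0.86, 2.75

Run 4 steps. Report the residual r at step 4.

step 1: x_pred=2.0072  r=0.5828  x^+=2.2462  v^+=-1.1961  a^+=0.1377
step 2: x_pred=1.0138  r=-5.5438  x^+=-1.2592  v^+=-1.7956  a^+=-0.6962
step 3: x_pred=-3.6555  r=2.7955  x^+=-2.5093  v^+=-2.1827  a^+=-0.2757
step 4: x_pred=-5.0772  r=7.8272  x^+=-1.8680  v^+=-1.4258  a^+=0.9016

resid = 7.8272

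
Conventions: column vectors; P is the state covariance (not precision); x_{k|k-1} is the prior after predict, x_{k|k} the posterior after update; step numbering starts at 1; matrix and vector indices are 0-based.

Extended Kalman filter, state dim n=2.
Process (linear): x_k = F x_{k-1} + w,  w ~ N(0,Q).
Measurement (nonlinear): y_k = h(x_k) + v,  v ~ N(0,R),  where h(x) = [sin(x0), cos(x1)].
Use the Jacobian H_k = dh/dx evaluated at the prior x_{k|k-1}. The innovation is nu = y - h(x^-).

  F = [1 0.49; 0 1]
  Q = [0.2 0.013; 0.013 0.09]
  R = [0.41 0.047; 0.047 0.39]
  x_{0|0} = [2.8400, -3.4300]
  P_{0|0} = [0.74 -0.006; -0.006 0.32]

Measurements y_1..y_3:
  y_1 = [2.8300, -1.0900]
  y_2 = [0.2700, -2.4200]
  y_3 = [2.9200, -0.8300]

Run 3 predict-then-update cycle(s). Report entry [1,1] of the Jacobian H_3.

H_jac[1,1] = -0.0851

step 1: x^-=[1.1593, -3.4300]  P^-=[1.0110 0.1638; 0.1638 0.4100]  H_jac=[0.4000 0.0000; 0.0000 -0.2844]  S=[0.5717 0.0284; 0.0284 0.4232]  K=[0.7151 -0.1580; 0.1287 -0.2842]  nu=[1.9135, -0.1313]  x^+=[2.5484, -3.1464]  P^+=[0.7144 0.0985; 0.0985 0.3684]
step 2: x^-=[1.0066, -3.1464]  P^-=[1.0994 0.2920; 0.2920 0.4584]  H_jac=[0.5347 0.0000; 0.0000 -0.0048]  S=[0.7244 0.0462; 0.0462 0.3900]  K=[0.8180 -0.1006; 0.2176 -0.0315]  nu=[-0.5750, -1.4200]  x^+=[0.6791, -3.2268]  P^+=[0.6184 0.1641; 0.1641 0.4244]
step 3: x^-=[-0.9021, -3.2268]  P^-=[1.0811 0.3850; 0.3850 0.5144]  H_jac=[0.6200 0.0000; 0.0000 -0.0851]  S=[0.8256 0.0267; 0.0267 0.3937]  K=[0.8164 -0.1386; 0.2934 -0.1311]  nu=[3.7046, 0.1664]  x^+=[2.0992, -2.1618]  P^+=[0.5293 0.1841; 0.1841 0.4386]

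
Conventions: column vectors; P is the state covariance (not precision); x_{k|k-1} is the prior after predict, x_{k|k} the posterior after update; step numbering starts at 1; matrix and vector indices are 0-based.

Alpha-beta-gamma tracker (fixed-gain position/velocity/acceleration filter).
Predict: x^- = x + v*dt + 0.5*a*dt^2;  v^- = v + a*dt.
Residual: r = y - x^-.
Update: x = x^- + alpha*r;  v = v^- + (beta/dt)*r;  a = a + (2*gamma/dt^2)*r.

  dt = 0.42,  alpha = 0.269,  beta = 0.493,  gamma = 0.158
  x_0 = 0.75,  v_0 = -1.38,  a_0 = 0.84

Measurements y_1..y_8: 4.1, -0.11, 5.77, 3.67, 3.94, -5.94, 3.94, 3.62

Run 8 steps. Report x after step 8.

step 1: x_pred=0.2445  r=3.8555  x^+=1.2816  v^+=3.4984  a^+=7.7467
step 2: x_pred=3.4342  r=-3.5442  x^+=2.4808  v^+=2.5918  a^+=1.3976
step 3: x_pred=3.6927  r=2.0773  x^+=4.2515  v^+=5.6172  a^+=5.1190
step 4: x_pred=7.0622  r=-3.3922  x^+=6.1497  v^+=3.7854  a^+=-0.9578
step 5: x_pred=7.6551  r=-3.7151  x^+=6.6557  v^+=-0.9777  a^+=-7.6129
step 6: x_pred=5.5737  r=-11.5137  x^+=2.4765  v^+=-17.6899  a^+=-28.2383
step 7: x_pred=-7.4439  r=11.3839  x^+=-4.3816  v^+=-16.1874  a^+=-7.8453
step 8: x_pred=-11.8723  r=15.4923  x^+=-7.7049  v^+=-1.2975  a^+=19.9073

x_post = -7.7049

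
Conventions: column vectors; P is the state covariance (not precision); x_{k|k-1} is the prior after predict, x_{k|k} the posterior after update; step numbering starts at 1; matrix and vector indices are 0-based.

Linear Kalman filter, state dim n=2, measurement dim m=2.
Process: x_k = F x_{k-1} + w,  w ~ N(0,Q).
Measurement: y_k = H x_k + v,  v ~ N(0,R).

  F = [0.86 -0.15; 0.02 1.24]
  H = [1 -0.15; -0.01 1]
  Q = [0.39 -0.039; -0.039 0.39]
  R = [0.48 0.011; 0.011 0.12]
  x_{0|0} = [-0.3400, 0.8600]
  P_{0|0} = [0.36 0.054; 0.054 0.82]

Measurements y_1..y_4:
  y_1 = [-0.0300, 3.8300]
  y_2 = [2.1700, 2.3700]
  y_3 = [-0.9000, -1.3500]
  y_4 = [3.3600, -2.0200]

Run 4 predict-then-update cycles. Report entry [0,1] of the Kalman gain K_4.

K[0,1] = 0.0263

step 1: x^-=[-0.4214, 1.0596]  P^-=[0.6608 -0.1279; -0.1279 1.6537]  S=[1.2164 -0.3718; -0.3718 1.7763]  K=[0.5725 0.0441; -0.0260 0.9262]  nu=[0.5503, 2.7662]  x^+=[0.0156, 3.6075]  P^+=[0.2774 0.0144; 0.0144 0.1110]
step 2: x^-=[-0.5277, 4.4736]  P^-=[0.5940 -0.0396; -0.0396 0.5615]  S=[1.0985 -0.1188; -0.1188 0.6824]  K=[0.5493 0.0289; -0.0241 0.8193]  nu=[3.3687, -2.1088]  x^+=[1.2616, 2.6647]  P^+=[0.2658 0.0122; 0.0122 0.0982]
step 3: x^-=[0.6853, 3.3294]  P^-=[0.5856 -0.0397; -0.0397 0.5417]  S=[1.0898 -0.1159; -0.1159 0.6625]  K=[0.5457 0.0266; -0.0245 0.8139]  nu=[-1.0859, -4.6725]  x^+=[-0.0318, -0.4470]  P^+=[0.2640 0.0118; 0.0118 0.0975]
step 4: x^-=[0.0397, -0.5550]  P^-=[0.5844 -0.0400; -0.0400 0.5406]  S=[1.0886 -0.1160; -0.1160 0.6615]  K=[0.5452 0.0263; -0.0245 0.8136]  nu=[3.2370, -1.4646]  x^+=[1.7660, -1.8260]  P^+=[0.2637 0.0118; 0.0118 0.0975]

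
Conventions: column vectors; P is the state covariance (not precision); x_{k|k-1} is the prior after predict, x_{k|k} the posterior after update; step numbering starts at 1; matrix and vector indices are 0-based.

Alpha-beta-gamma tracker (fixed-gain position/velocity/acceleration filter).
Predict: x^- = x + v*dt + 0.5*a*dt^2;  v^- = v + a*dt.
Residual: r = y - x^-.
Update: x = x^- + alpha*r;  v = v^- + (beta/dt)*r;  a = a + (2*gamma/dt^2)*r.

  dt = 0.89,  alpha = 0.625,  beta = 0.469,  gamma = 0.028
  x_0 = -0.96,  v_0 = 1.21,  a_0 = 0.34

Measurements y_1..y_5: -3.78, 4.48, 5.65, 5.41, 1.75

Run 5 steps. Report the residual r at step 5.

step 1: x_pred=0.2516  r=-4.0316  x^+=-2.2682  v^+=-0.6119  a^+=0.0550
step 2: x_pred=-2.7910  r=7.2710  x^+=1.7534  v^+=3.2686  a^+=0.5690
step 3: x_pred=4.8878  r=0.7622  x^+=5.3642  v^+=4.1767  a^+=0.6229
step 4: x_pred=9.3281  r=-3.9181  x^+=6.8793  v^+=2.6664  a^+=0.3459
step 5: x_pred=9.3893  r=-7.6393  x^+=4.6148  v^+=-1.0515  a^+=-0.1942

resid = -7.6393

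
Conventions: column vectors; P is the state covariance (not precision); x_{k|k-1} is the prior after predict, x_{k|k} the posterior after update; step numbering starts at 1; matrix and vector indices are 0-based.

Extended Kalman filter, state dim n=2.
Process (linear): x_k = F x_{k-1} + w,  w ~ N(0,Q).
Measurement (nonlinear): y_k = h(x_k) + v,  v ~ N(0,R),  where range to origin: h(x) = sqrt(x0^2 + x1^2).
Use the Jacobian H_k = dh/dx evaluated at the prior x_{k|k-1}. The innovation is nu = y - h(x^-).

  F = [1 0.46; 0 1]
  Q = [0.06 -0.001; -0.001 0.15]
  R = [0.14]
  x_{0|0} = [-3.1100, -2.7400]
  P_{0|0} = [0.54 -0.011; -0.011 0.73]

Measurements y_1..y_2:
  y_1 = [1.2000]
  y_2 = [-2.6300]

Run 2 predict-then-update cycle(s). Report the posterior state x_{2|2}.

x_post = [0.7149, 1.2106]

step 1: x^-=[-4.3704, -2.7400]  P^-=[0.7443 0.3238; 0.3238 0.8800]  H_jac=[-0.8473 -0.5312]  S=[1.2141]  K=[-0.6611; -0.6110]  nu=[-3.9583]  x^+=[-1.7535, -0.3215]  P^+=[0.2137 -0.1666; -0.1666 0.4268]
step 2: x^-=[-1.9014, -0.3215]  P^-=[0.2107 0.0287; 0.0287 0.5768]  H_jac=[-0.9860 -0.1667]  S=[0.3703]  K=[-0.5740; -0.3361]  nu=[-4.5584]  x^+=[0.7149, 1.2106]  P^+=[0.0887 -0.0427; -0.0427 0.5349]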